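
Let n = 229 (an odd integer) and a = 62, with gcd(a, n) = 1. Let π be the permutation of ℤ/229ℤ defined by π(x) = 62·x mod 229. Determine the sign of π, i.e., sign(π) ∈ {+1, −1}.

+1

Trace 46: π^k(46) = [46, 104, 36, 171, 68, 94, 103] for k=0..6.
Decompose π into cycles: lengths [114, 114, 1] (3 cycles, including the fixed point 0).
With 3 cycles on 229 points, sign = (−1)^{229−3} = +1.
The Jacobi symbol (62|229) = +1 (Zolotarev) agrees.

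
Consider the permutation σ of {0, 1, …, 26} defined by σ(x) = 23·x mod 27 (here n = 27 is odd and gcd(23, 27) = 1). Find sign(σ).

Trace 13: π^k(13) = [13, 2, 19, 5, 7, 26, 4] for k=0..6.
4 cycles of lengths [18, 6, 2, 1].
n − c = 27 − 4 = 23; sign = (−1)^23 = -1.

-1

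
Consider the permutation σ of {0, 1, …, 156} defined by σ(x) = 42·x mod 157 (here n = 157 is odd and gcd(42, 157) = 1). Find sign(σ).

Start at x=64: 64 → 19 → 13 → 75 → 10 → 106 → 56 → … (one orbit).
π_42 has 3 disjoint cycles with lengths [78, 78, 1] on {0,…,156}.
3 cycles on 157: each ℓ→(−1)^(ℓ−1), product (−1)^154 = +1.

+1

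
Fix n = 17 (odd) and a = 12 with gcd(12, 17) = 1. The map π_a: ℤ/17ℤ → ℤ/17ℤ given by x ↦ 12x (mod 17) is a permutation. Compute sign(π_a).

-1

Start at x=12: 12 → 8 → 11 → 13 → 3 → 2 → 7 → … (one orbit).
Cycle lengths of π_12 on ℤ/17ℤ: [16, 1]; 2 cycles in total.
Σ(ℓ_i−1) = 17−2 = 15; sign = (−1)^15 = -1.
Via Zolotarev, sign(π_{12}) = (12|17) = -1.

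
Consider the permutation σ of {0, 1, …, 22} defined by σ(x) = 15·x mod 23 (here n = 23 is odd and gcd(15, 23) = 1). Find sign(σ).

Orbit of 1 under x↦15x: [1, 15, 18, 17, 2, 7, 13]… (length divides ord_23(15)).
π_15 has 2 disjoint cycles with lengths [22, 1] on {0,…,22}.
n − c = 23 − 2 = 21; sign = (−1)^21 = -1.
Check: (15/23) = -1 by Zolotarev.

-1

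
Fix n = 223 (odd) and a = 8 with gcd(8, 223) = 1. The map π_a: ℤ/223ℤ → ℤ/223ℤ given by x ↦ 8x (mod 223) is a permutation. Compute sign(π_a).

+1

Start at x=1: 1 → 8 → 64 → 66 → 82 → 210 → 119 → … (one orbit).
Decompose π into cycles: lengths [37, 37, 37, 37, 37, 37, 1] (7 cycles, including the fixed point 0).
sign(π) = (−1)^{n − #cycles} = (−1)^{223−7} = (−1)^216 = +1.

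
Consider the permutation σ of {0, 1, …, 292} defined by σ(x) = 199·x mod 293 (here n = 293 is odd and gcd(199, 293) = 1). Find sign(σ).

+1

Start at x=198: 198 → 140 → 25 → 287 → 271 → 17 → 160 → … (one orbit).
π_199 has 3 disjoint cycles with lengths [146, 146, 1] on {0,…,292}.
3 cycles on 293: each ℓ→(−1)^(ℓ−1), product (−1)^290 = +1.
Via Zolotarev, sign(π_{199}) = (199|293) = +1.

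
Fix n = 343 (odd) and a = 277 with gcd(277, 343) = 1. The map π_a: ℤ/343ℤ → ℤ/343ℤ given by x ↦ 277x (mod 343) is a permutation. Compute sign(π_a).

+1

Start at x=88: 88 → 23 → 197 → 32 → 289 → 134 → 74 → … (one orbit).
The orbit structure of x ↦ 277x mod 343: 7 orbits of sizes [147, 147, 21, 21, 3, 3, 1].
sign(π) = (−1)^{n − #cycles} = (−1)^{343−7} = (−1)^336 = +1.
Via Zolotarev, sign(π_{277}) = (277|343) = +1.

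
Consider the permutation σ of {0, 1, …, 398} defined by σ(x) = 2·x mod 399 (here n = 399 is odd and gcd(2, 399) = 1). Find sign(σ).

+1

Trace 25: π^k(25) = [25, 50, 100, 200, 1, 2, 4] for k=0..6.
Cycle type of π: 18×21 + 6×2 + 3×2 + 2 + 1; total 27 cycles.
27 cycles on 399: each ℓ→(−1)^(ℓ−1), product (−1)^372 = +1.
Check: (2/399) = +1 by Zolotarev.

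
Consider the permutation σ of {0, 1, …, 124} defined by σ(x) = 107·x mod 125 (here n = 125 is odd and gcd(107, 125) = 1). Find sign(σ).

-1

Orbit of 93 under x↦107x: [93, 76, 7, 124, 18, 51, 82]… (length divides ord_125(107)).
Cycle lengths of π_107 on ℤ/125ℤ: [20, 20, 20, 20, 20, 4, 4, 4, 4, 4, 4, 1]; 12 cycles in total.
12 cycles on 125: each ℓ→(−1)^(ℓ−1), product (−1)^113 = -1.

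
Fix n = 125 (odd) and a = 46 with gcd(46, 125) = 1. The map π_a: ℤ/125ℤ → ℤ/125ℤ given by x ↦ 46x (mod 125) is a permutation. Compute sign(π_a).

Trace 6: π^k(6) = [6, 26, 71, 16, 111, 106, 1] for k=0..6.
Decompose π into cycles: lengths [25, 25, 25, 25, 5, 5, 5, 5, 1, 1, 1, 1, 1] (13 cycles, including the fixed point 0).
sign(π) = (−1)^{n − #cycles} = (−1)^{125−13} = (−1)^112 = +1.
Via Zolotarev, sign(π_{46}) = (46|125) = +1.

+1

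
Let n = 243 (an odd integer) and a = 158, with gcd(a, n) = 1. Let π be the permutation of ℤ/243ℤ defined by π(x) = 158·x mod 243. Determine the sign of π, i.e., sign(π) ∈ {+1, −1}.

Trace 203: π^k(203) = [203, 241, 170, 130, 128, 55, 185] for k=0..6.
Cycle lengths of π_158 on ℤ/243ℤ: [162, 54, 18, 6, 2, 1]; 6 cycles in total.
6 cycles on 243: each ℓ→(−1)^(ℓ−1), product (−1)^237 = -1.
Zolotarev: (158|243) = -1, matching the cycle-count sign.

-1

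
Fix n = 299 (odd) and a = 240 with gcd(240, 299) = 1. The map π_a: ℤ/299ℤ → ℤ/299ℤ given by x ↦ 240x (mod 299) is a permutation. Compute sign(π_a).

+1

Start at x=82: 82 → 245 → 196 → 97 → 257 → 86 → 9 → … (one orbit).
Cycle type of π: 132×2 + 22 + 12 + 1; total 5 cycles.
n − c = 299 − 5 = 294; sign = (−1)^294 = +1.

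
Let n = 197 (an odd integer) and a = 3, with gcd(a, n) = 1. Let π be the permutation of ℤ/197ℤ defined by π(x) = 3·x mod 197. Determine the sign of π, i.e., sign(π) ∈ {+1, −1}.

-1

Orbit of 94 under x↦3x: [94, 85, 58, 174, 128, 187, 167]… (length divides ord_197(3)).
2 cycles of lengths [196, 1].
197 − 2 = 195 transpositions; sign(π) = (−1)^195 = -1.
(3|197)_J = -1 (Zolotarev's lemma cross-check).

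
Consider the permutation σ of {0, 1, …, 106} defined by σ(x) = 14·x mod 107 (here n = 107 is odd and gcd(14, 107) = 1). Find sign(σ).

Orbit of 89 under x↦14x: [89, 69, 3, 42, 53, 100, 9]… (length divides ord_107(14)).
3 cycles of lengths [53, 53, 1].
107 − 3 = 104 transpositions; sign(π) = (−1)^104 = +1.
Zolotarev: (14|107) = +1, matching the cycle-count sign.

+1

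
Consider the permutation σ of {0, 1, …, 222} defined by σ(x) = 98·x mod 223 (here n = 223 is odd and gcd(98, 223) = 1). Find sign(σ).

Orbit of 30 under x↦98x: [30, 41, 4, 169, 60, 82, 8]… (length divides ord_223(98)).
The orbit structure of x ↦ 98x mod 223: 7 orbits of sizes [37, 37, 37, 37, 37, 37, 1].
Σ(ℓ_i−1) = 223−7 = 216; sign = (−1)^216 = +1.

+1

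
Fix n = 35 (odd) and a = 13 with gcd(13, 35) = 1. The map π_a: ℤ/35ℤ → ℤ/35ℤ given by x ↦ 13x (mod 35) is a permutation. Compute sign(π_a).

Trace 29: π^k(29) = [29, 27, 1, 13] for k=0..3.
Cycle lengths of π_13 on ℤ/35ℤ: [4, 4, 4, 4, 4, 4, 4, 2, 2, 2, 1]; 11 cycles in total.
sign(π) = (−1)^{n − #cycles} = (−1)^{35−11} = (−1)^24 = +1.
Via Zolotarev, sign(π_{13}) = (13|35) = +1.

+1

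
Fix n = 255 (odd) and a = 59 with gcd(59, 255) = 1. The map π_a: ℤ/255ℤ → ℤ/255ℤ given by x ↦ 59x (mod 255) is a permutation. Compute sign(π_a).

Start at x=1: 1 → 59 → 166 → 104 → 16 → 179 → 106 → … (one orbit).
38 cycles of lengths [8, 8, 8, 8, 8, 8, 8, 8, 8, 8, 8, 8, 8, 8, 8, 8, 8, 8, 8, 8, 8, 8, 8, 8, 8, 8, 8, 8, 8, 8, 2, 2, 2, 2, 2, 2, 2, 1].
With 38 cycles on 255 points, sign = (−1)^{255−38} = -1.

-1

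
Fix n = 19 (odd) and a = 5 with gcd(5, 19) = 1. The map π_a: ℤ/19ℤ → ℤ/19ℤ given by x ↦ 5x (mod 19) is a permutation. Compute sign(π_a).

Orbit of 5 under x↦5x: [5, 6, 11, 17, 9, 7, 16]… (length divides ord_19(5)).
π_5 has 3 disjoint cycles with lengths [9, 9, 1] on {0,…,18}.
n − c = 19 − 3 = 16; sign = (−1)^16 = +1.

+1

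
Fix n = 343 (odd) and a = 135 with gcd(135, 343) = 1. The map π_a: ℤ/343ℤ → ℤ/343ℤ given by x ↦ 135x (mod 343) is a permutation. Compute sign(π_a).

+1

Trace 58: π^k(58) = [58, 284, 267, 30, 277, 8, 51] for k=0..6.
The orbit structure of x ↦ 135x mod 343: 7 orbits of sizes [147, 147, 21, 21, 3, 3, 1].
Σ(ℓ_i−1) = 343−7 = 336; sign = (−1)^336 = +1.
The Jacobi symbol (135|343) = +1 (Zolotarev) agrees.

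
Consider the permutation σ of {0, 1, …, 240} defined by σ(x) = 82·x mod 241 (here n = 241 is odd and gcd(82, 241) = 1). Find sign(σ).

Orbit of 96 under x↦82x: [96, 160, 106, 16, 107, 98, 83]… (length divides ord_241(82)).
Decompose π into cycles: lengths [60, 60, 60, 60, 1] (5 cycles, including the fixed point 0).
n − c = 241 − 5 = 236; sign = (−1)^236 = +1.

+1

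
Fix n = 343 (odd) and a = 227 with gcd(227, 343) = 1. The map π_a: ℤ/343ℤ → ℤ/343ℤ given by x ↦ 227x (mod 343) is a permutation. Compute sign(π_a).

-1

Trace 165: π^k(165) = [165, 68, 1, 227, 79, 97, 67] for k=0..6.
Cycle type of π: 42×7 + 6×8 + 1; total 16 cycles.
343 − 16 = 327 transpositions; sign(π) = (−1)^327 = -1.
Via Zolotarev, sign(π_{227}) = (227|343) = -1.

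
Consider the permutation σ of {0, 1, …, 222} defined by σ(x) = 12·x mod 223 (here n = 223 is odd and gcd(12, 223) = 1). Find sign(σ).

Start at x=92: 92 → 212 → 91 → 200 → 170 → 33 → 173 → … (one orbit).
π_12 has 2 disjoint cycles with lengths [222, 1] on {0,…,222}.
223 − 2 = 221 transpositions; sign(π) = (−1)^221 = -1.

-1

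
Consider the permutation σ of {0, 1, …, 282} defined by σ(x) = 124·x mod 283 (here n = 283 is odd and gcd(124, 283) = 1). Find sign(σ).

-1

Orbit of 258 under x↦124x: [258, 13, 197, 90, 123, 253, 242]… (length divides ord_283(124)).
The orbit structure of x ↦ 124x mod 283: 2 orbits of sizes [282, 1].
283 − 2 = 281 transpositions; sign(π) = (−1)^281 = -1.
The Jacobi symbol (124|283) = -1 (Zolotarev) agrees.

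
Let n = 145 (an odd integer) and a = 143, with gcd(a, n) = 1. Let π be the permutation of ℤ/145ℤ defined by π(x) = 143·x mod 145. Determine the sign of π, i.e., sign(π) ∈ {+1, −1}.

+1

Start at x=72: 72 → 1 → 143 → 4 → 137 → 16 → 113 → … (one orbit).
π_143 has 7 disjoint cycles with lengths [28, 28, 28, 28, 28, 4, 1] on {0,…,144}.
n − c = 145 − 7 = 138; sign = (−1)^138 = +1.
Zolotarev: (143|145) = +1, matching the cycle-count sign.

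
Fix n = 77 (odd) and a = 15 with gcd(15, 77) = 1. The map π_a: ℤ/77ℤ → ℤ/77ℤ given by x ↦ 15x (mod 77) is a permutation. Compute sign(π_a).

+1

Start at x=36: 36 → 1 → 15 → 71 → 64 → 36 (one orbit).
The orbit structure of x ↦ 15x mod 77: 21 orbits of sizes [5, 5, 5, 5, 5, 5, 5, 5, 5, 5, 5, 5, 5, 5, 1, 1, 1, 1, 1, 1, 1].
21 cycles on 77: each ℓ→(−1)^(ℓ−1), product (−1)^56 = +1.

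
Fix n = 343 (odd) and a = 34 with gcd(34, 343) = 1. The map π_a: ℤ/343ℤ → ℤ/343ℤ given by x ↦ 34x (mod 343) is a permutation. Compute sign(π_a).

Start at x=99: 99 → 279 → 225 → 104 → 106 → 174 → 85 → … (one orbit).
Cycle type of π: 98×3 + 14×3 + 2×3 + 1; total 10 cycles.
sign(π) = (−1)^{n − #cycles} = (−1)^{343−10} = (−1)^333 = -1.
Check: (34/343) = -1 by Zolotarev.

-1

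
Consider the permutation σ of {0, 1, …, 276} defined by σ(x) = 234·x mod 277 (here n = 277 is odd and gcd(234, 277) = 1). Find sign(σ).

Orbit of 156 under x↦234x: [156, 217, 87, 137, 203, 135, 12]… (length divides ord_277(234)).
Cycle lengths of π_234 on ℤ/277ℤ: [276, 1]; 2 cycles in total.
sign(π) = (−1)^{n − #cycles} = (−1)^{277−2} = (−1)^275 = -1.
(234|277)_J = -1 (Zolotarev's lemma cross-check).

-1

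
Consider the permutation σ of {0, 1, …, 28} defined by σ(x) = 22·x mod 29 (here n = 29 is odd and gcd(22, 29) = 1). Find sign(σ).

Trace 13: π^k(13) = [13, 25, 28, 7, 9, 24, 6] for k=0..6.
3 cycles of lengths [14, 14, 1].
3 cycles on 29: each ℓ→(−1)^(ℓ−1), product (−1)^26 = +1.
(22|29)_J = +1 (Zolotarev's lemma cross-check).

+1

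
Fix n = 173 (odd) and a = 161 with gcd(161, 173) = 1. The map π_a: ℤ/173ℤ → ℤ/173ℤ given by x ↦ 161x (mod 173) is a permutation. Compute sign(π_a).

Trace 84: π^k(84) = [84, 30, 159, 168, 60, 145, 163] for k=0..6.
Cycle type of π: 172 + 1; total 2 cycles.
sign(π) = (−1)^{n − #cycles} = (−1)^{173−2} = (−1)^171 = -1.
Check: (161/173) = -1 by Zolotarev.

-1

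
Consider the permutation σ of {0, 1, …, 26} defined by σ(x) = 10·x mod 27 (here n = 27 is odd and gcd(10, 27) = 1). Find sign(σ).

+1

Trace 10: π^k(10) = [10, 19, 1] for k=0..2.
Decompose π into cycles: lengths [3, 3, 3, 3, 3, 3, 1, 1, 1, 1, 1, 1, 1, 1, 1] (15 cycles, including the fixed point 0).
sign(π) = (−1)^{n − #cycles} = (−1)^{27−15} = (−1)^12 = +1.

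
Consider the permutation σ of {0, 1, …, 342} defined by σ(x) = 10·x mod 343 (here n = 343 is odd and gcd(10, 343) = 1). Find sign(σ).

Start at x=328: 328 → 193 → 215 → 92 → 234 → 282 → 76 → … (one orbit).
Cycle lengths of π_10 on ℤ/343ℤ: [294, 42, 6, 1]; 4 cycles in total.
Σ(ℓ_i−1) = 343−4 = 339; sign = (−1)^339 = -1.
Check: (10/343) = -1 by Zolotarev.

-1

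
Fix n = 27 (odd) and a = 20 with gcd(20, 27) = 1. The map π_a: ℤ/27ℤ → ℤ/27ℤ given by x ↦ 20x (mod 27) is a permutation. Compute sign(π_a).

-1

Orbit of 17 under x↦20x: [17, 16, 23, 1, 20, 22, 8]… (length divides ord_27(20)).
π_20 has 4 disjoint cycles with lengths [18, 6, 2, 1] on {0,…,26}.
With 4 cycles on 27 points, sign = (−1)^{27−4} = -1.
Via Zolotarev, sign(π_{20}) = (20|27) = -1.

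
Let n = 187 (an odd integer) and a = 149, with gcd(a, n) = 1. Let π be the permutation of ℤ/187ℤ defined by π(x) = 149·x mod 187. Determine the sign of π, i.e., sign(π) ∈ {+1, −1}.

-1

Orbit of 86 under x↦149x: [86, 98, 16, 140, 103, 13, 67]… (length divides ord_187(149)).
Decompose π into cycles: lengths [20, 20, 20, 20, 20, 20, 20, 20, 10, 4, 4, 4, 4, 1] (14 cycles, including the fixed point 0).
187 − 14 = 173 transpositions; sign(π) = (−1)^173 = -1.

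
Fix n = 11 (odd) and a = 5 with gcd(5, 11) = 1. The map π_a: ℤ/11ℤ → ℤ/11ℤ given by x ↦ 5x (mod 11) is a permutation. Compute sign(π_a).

Trace 9: π^k(9) = [9, 1, 5, 3, 4] for k=0..4.
Cycle type of π: 5×2 + 1; total 3 cycles.
Σ(ℓ_i−1) = 11−3 = 8; sign = (−1)^8 = +1.

+1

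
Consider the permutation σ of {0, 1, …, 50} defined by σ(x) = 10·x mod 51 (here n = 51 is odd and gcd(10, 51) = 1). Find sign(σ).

-1

Start at x=22: 22 → 16 → 7 → 19 → 37 → 13 → 28 → … (one orbit).
π_10 has 6 disjoint cycles with lengths [16, 16, 16, 1, 1, 1] on {0,…,50}.
sign(π) = (−1)^{n − #cycles} = (−1)^{51−6} = (−1)^45 = -1.
Zolotarev: (10|51) = -1, matching the cycle-count sign.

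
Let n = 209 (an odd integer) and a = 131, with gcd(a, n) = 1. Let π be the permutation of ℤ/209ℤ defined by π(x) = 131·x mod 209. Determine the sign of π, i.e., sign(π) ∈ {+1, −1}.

-1

Start at x=1: 1 → 131 → 23 → 87 → 111 → 120 → 45 → … (one orbit).
18 cycles of lengths [18, 18, 18, 18, 18, 18, 18, 18, 18, 18, 9, 9, 2, 2, 2, 2, 2, 1].
sign(π) = (−1)^{n − #cycles} = (−1)^{209−18} = (−1)^191 = -1.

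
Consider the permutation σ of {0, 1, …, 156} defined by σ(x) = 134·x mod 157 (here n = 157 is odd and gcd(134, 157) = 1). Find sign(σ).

-1

Orbit of 92 under x↦134x: [92, 82, 155, 46, 41, 156, 23]… (length divides ord_157(134)).
The orbit structure of x ↦ 134x mod 157: 4 orbits of sizes [52, 52, 52, 1].
n − c = 157 − 4 = 153; sign = (−1)^153 = -1.
Check: (134/157) = -1 by Zolotarev.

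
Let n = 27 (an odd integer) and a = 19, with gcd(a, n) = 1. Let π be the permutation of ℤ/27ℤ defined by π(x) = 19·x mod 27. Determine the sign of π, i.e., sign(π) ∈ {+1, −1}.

+1

Orbit of 19 under x↦19x: [19, 10, 1]… (length divides ord_27(19)).
Cycle type of π: 3×6 + 1×9; total 15 cycles.
15 cycles on 27: each ℓ→(−1)^(ℓ−1), product (−1)^12 = +1.
The Jacobi symbol (19|27) = +1 (Zolotarev) agrees.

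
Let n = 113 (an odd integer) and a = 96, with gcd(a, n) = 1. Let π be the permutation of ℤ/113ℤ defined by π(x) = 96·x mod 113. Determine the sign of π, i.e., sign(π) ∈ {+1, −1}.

-1

Trace 96: π^k(96) = [96, 63, 59, 14, 101, 91, 35] for k=0..6.
2 cycles of lengths [112, 1].
With 2 cycles on 113 points, sign = (−1)^{113−2} = -1.
Check: (96/113) = -1 by Zolotarev.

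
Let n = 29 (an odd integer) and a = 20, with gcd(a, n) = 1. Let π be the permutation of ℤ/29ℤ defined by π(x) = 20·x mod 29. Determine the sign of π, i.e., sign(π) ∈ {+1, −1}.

+1

Start at x=7: 7 → 24 → 16 → 1 → 20 → 23 → 25 → 7 (one orbit).
Cycle type of π: 7×4 + 1; total 5 cycles.
5 cycles on 29: each ℓ→(−1)^(ℓ−1), product (−1)^24 = +1.
Check: (20/29) = +1 by Zolotarev.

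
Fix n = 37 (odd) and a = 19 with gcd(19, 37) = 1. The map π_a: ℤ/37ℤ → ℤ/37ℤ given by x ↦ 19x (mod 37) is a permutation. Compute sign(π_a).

Start at x=10: 10 → 5 → 21 → 29 → 33 → 35 → 36 → … (one orbit).
Decompose π into cycles: lengths [36, 1] (2 cycles, including the fixed point 0).
n − c = 37 − 2 = 35; sign = (−1)^35 = -1.

-1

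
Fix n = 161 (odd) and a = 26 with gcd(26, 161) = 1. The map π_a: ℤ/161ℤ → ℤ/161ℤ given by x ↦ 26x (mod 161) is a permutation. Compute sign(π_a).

Start at x=127: 127 → 82 → 39 → 48 → 121 → 87 → 8 → … (one orbit).
Cycle type of π: 66×2 + 11×2 + 6 + 1; total 6 cycles.
Σ(ℓ_i−1) = 161−6 = 155; sign = (−1)^155 = -1.
(26|161)_J = -1 (Zolotarev's lemma cross-check).

-1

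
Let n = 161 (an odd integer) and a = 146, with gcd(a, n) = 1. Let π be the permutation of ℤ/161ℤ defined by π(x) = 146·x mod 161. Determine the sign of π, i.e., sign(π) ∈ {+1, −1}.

-1

Trace 127: π^k(127) = [127, 27, 78, 118, 1, 146, 64] for k=0..6.
12 cycles of lengths [22, 22, 22, 22, 22, 22, 11, 11, 2, 2, 2, 1].
sign(π) = (−1)^{n − #cycles} = (−1)^{161−12} = (−1)^149 = -1.
(146|161)_J = -1 (Zolotarev's lemma cross-check).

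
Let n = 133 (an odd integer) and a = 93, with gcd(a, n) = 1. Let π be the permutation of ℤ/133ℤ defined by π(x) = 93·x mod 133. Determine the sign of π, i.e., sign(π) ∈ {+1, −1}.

+1

Start at x=25: 25 → 64 → 100 → 123 → 1 → 93 → 4 → … (one orbit).
Decompose π into cycles: lengths [9, 9, 9, 9, 9, 9, 9, 9, 9, 9, 9, 9, 9, 9, 3, 3, 1] (17 cycles, including the fixed point 0).
With 17 cycles on 133 points, sign = (−1)^{133−17} = +1.
The Jacobi symbol (93|133) = +1 (Zolotarev) agrees.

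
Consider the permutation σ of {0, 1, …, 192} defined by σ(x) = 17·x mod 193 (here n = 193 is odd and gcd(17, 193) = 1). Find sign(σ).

-1

Start at x=1: 1 → 17 → 96 → 88 → 145 → 149 → 24 → … (one orbit).
The orbit structure of x ↦ 17x mod 193: 2 orbits of sizes [192, 1].
Σ(ℓ_i−1) = 193−2 = 191; sign = (−1)^191 = -1.
Zolotarev: (17|193) = -1, matching the cycle-count sign.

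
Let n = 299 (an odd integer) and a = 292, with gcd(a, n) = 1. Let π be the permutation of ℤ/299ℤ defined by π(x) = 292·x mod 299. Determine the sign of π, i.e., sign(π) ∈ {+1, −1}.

-1

Trace 50: π^k(50) = [50, 248, 58, 192, 151, 139, 223] for k=0..6.
Cycle type of π: 132×2 + 12 + 11×2 + 1; total 6 cycles.
Σ(ℓ_i−1) = 299−6 = 293; sign = (−1)^293 = -1.
The Jacobi symbol (292|299) = -1 (Zolotarev) agrees.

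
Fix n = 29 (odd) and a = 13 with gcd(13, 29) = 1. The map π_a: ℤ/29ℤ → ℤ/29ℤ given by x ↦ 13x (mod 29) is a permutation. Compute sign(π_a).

Trace 5: π^k(5) = [5, 7, 4, 23, 9, 1, 13] for k=0..6.
3 cycles of lengths [14, 14, 1].
29 − 3 = 26 transpositions; sign(π) = (−1)^26 = +1.
The Jacobi symbol (13|29) = +1 (Zolotarev) agrees.

+1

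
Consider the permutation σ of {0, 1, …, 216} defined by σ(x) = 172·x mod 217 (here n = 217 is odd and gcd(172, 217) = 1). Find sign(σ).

Start at x=177: 177 → 64 → 158 → 51 → 92 → 200 → 114 → … (one orbit).
Cycle type of π: 30×7 + 3×2 + 1; total 10 cycles.
With 10 cycles on 217 points, sign = (−1)^{217−10} = -1.
The Jacobi symbol (172|217) = -1 (Zolotarev) agrees.

-1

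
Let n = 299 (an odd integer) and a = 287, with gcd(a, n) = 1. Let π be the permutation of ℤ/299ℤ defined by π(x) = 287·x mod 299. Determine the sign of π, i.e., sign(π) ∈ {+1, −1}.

Orbit of 105 under x↦287x: [105, 235, 170, 53, 261, 157, 209]… (length divides ord_299(287)).
Cycle lengths of π_287 on ℤ/299ℤ: [22, 22, 22, 22, 22, 22, 22, 22, 22, 22, 22, 22, 22, 1, 1, 1, 1, 1, 1, 1, 1, 1, 1, 1, 1, 1]; 26 cycles in total.
sign(π) = (−1)^{n − #cycles} = (−1)^{299−26} = (−1)^273 = -1.
Zolotarev: (287|299) = -1, matching the cycle-count sign.

-1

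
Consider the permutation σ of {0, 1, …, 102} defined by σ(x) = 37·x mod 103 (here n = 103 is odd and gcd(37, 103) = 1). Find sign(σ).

Trace 66: π^k(66) = [66, 73, 23, 27, 72, 89, 100] for k=0..6.
π_37 has 4 disjoint cycles with lengths [34, 34, 34, 1] on {0,…,102}.
4 cycles on 103: each ℓ→(−1)^(ℓ−1), product (−1)^99 = -1.

-1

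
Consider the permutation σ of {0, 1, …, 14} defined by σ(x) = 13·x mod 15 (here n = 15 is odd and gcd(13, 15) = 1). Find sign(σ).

Start at x=4: 4 → 7 → 1 → 13 → 4 (one orbit).
Decompose π into cycles: lengths [4, 4, 4, 1, 1, 1] (6 cycles, including the fixed point 0).
15 − 6 = 9 transpositions; sign(π) = (−1)^9 = -1.

-1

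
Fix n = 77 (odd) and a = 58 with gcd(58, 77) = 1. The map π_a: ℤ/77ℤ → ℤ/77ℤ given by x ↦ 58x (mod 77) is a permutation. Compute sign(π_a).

+1

Trace 23: π^k(23) = [23, 25, 64, 16, 4, 1, 58] for k=0..6.
9 cycles of lengths [15, 15, 15, 15, 5, 5, 3, 3, 1].
77 − 9 = 68 transpositions; sign(π) = (−1)^68 = +1.
Via Zolotarev, sign(π_{58}) = (58|77) = +1.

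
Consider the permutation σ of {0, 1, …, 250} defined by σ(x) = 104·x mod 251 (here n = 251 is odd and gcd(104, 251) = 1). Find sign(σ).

-1

Trace 4: π^k(4) = [4, 165, 92, 30, 108, 188, 225] for k=0..6.
Cycle type of π: 250 + 1; total 2 cycles.
2 cycles on 251: each ℓ→(−1)^(ℓ−1), product (−1)^249 = -1.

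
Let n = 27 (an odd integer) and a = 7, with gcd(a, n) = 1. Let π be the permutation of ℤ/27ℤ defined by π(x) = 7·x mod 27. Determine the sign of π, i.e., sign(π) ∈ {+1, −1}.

Start at x=4: 4 → 1 → 7 → 22 → 19 → 25 → 13 → … (one orbit).
Cycle type of π: 9×2 + 3×2 + 1×3; total 7 cycles.
sign(π) = (−1)^{n − #cycles} = (−1)^{27−7} = (−1)^20 = +1.
(7|27)_J = +1 (Zolotarev's lemma cross-check).

+1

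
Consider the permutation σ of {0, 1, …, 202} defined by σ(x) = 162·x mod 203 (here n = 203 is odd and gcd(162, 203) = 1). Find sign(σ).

-1

Trace 57: π^k(57) = [57, 99, 1, 162] for k=0..3.
56 cycles of lengths [4, 4, 4, 4, 4, 4, 4, 4, 4, 4, 4, 4, 4, 4, 4, 4, 4, 4, 4, 4, 4, 4, 4, 4, 4, 4, 4, 4, 4, 4, 4, 4, 4, 4, 4, 4, 4, 4, 4, 4, 4, 4, 4, 4, 4, 4, 4, 4, 4, 1, 1, 1, 1, 1, 1, 1].
Σ(ℓ_i−1) = 203−56 = 147; sign = (−1)^147 = -1.
The Jacobi symbol (162|203) = -1 (Zolotarev) agrees.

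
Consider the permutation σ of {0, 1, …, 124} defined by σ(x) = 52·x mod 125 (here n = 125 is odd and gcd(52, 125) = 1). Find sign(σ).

Trace 19: π^k(19) = [19, 113, 1, 52, 79, 108, 116] for k=0..6.
Cycle lengths of π_52 on ℤ/125ℤ: [100, 20, 4, 1]; 4 cycles in total.
Σ(ℓ_i−1) = 125−4 = 121; sign = (−1)^121 = -1.
(52|125)_J = -1 (Zolotarev's lemma cross-check).

-1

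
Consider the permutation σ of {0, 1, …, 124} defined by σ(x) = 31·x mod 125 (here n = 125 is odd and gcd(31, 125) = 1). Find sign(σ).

Trace 51: π^k(51) = [51, 81, 11, 91, 71, 76, 106] for k=0..6.
Cycle type of π: 25×4 + 5×4 + 1×5; total 13 cycles.
n − c = 125 − 13 = 112; sign = (−1)^112 = +1.
Check: (31/125) = +1 by Zolotarev.

+1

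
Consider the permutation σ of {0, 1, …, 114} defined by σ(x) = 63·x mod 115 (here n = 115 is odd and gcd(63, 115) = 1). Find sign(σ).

+1

Start at x=31: 31 → 113 → 104 → 112 → 41 → 53 → 4 → … (one orbit).
5 cycles of lengths [44, 44, 22, 4, 1].
With 5 cycles on 115 points, sign = (−1)^{115−5} = +1.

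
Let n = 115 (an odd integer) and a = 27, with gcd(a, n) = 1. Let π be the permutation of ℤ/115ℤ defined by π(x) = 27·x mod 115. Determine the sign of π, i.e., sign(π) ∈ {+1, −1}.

-1

Orbit of 12 under x↦27x: [12, 94, 8, 101, 82, 29, 93]… (length divides ord_115(27)).
π_27 has 6 disjoint cycles with lengths [44, 44, 11, 11, 4, 1] on {0,…,114}.
n − c = 115 − 6 = 109; sign = (−1)^109 = -1.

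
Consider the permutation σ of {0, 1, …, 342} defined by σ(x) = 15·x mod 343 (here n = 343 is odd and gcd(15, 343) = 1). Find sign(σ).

Orbit of 22 under x↦15x: [22, 330, 148, 162, 29, 92, 8]… (length divides ord_343(15)).
19 cycles of lengths [49, 49, 49, 49, 49, 49, 7, 7, 7, 7, 7, 7, 1, 1, 1, 1, 1, 1, 1].
19 cycles on 343: each ℓ→(−1)^(ℓ−1), product (−1)^324 = +1.
Zolotarev: (15|343) = +1, matching the cycle-count sign.

+1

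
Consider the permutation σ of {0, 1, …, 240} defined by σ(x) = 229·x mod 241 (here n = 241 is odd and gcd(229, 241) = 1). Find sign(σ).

+1

Trace 214: π^k(214) = [214, 83, 209, 143, 212, 107, 162] for k=0..6.
π_229 has 3 disjoint cycles with lengths [120, 120, 1] on {0,…,240}.
With 3 cycles on 241 points, sign = (−1)^{241−3} = +1.
(229|241)_J = +1 (Zolotarev's lemma cross-check).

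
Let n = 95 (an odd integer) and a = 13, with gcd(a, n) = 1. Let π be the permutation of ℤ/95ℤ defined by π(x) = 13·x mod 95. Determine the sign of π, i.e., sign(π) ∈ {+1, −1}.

Orbit of 22 under x↦13x: [22, 1, 13, 74, 12, 61, 33]… (length divides ord_95(13)).
The orbit structure of x ↦ 13x mod 95: 5 orbits of sizes [36, 36, 18, 4, 1].
n − c = 95 − 5 = 90; sign = (−1)^90 = +1.
The Jacobi symbol (13|95) = +1 (Zolotarev) agrees.

+1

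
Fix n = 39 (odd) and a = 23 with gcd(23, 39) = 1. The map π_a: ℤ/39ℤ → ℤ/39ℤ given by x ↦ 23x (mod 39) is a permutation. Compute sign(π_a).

-1

Orbit of 16 under x↦23x: [16, 17, 1, 23, 22, 38]… (length divides ord_39(23)).
8 cycles of lengths [6, 6, 6, 6, 6, 6, 2, 1].
With 8 cycles on 39 points, sign = (−1)^{39−8} = -1.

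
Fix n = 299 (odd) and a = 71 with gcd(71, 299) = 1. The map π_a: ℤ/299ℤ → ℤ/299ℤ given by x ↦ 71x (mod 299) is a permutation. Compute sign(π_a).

-1

Orbit of 75 under x↦71x: [75, 242, 139, 2, 142, 215, 16]… (length divides ord_299(71)).
π_71 has 6 disjoint cycles with lengths [132, 132, 12, 11, 11, 1] on {0,…,298}.
Σ(ℓ_i−1) = 299−6 = 293; sign = (−1)^293 = -1.
Via Zolotarev, sign(π_{71}) = (71|299) = -1.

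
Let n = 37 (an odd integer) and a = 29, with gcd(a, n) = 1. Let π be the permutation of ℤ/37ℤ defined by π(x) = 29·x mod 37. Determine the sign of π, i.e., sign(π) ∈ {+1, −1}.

-1

Orbit of 23 under x↦29x: [23, 1, 29, 27, 6, 26, 14]… (length divides ord_37(29)).
π_29 has 4 disjoint cycles with lengths [12, 12, 12, 1] on {0,…,36}.
37 − 4 = 33 transpositions; sign(π) = (−1)^33 = -1.
(29|37)_J = -1 (Zolotarev's lemma cross-check).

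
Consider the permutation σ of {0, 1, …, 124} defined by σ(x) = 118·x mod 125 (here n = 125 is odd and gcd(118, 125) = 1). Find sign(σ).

Start at x=51: 51 → 18 → 124 → 7 → 76 → 93 → 99 → … (one orbit).
The orbit structure of x ↦ 118x mod 125: 12 orbits of sizes [20, 20, 20, 20, 20, 4, 4, 4, 4, 4, 4, 1].
sign(π) = (−1)^{n − #cycles} = (−1)^{125−12} = (−1)^113 = -1.
The Jacobi symbol (118|125) = -1 (Zolotarev) agrees.

-1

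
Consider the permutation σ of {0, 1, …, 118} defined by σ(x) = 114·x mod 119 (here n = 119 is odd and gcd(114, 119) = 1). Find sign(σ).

-1

Trace 2: π^k(2) = [2, 109, 50, 107, 60, 57, 72] for k=0..6.
The orbit structure of x ↦ 114x mod 119: 6 orbits of sizes [48, 48, 16, 3, 3, 1].
119 − 6 = 113 transpositions; sign(π) = (−1)^113 = -1.
(114|119)_J = -1 (Zolotarev's lemma cross-check).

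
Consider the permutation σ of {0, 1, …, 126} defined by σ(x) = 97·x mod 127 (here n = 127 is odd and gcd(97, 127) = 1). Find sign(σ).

-1

Start at x=30: 30 → 116 → 76 → 6 → 74 → 66 → 52 → … (one orbit).
π_97 has 2 disjoint cycles with lengths [126, 1] on {0,…,126}.
With 2 cycles on 127 points, sign = (−1)^{127−2} = -1.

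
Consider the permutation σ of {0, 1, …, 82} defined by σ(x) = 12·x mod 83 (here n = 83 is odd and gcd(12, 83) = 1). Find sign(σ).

Start at x=68: 68 → 69 → 81 → 59 → 44 → 30 → 28 → … (one orbit).
3 cycles of lengths [41, 41, 1].
Σ(ℓ_i−1) = 83−3 = 80; sign = (−1)^80 = +1.

+1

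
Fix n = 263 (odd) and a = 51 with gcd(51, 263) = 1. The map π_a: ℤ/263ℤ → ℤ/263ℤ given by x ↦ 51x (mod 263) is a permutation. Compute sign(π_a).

+1

Trace 13: π^k(13) = [13, 137, 149, 235, 150, 23, 121] for k=0..6.
π_51 has 3 disjoint cycles with lengths [131, 131, 1] on {0,…,262}.
sign(π) = (−1)^{n − #cycles} = (−1)^{263−3} = (−1)^260 = +1.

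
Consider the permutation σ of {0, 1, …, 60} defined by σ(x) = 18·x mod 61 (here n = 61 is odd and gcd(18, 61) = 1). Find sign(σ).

Orbit of 34 under x↦18x: [34, 2, 36, 38, 13, 51, 3]… (length divides ord_61(18)).
Cycle lengths of π_18 on ℤ/61ℤ: [60, 1]; 2 cycles in total.
Σ(ℓ_i−1) = 61−2 = 59; sign = (−1)^59 = -1.

-1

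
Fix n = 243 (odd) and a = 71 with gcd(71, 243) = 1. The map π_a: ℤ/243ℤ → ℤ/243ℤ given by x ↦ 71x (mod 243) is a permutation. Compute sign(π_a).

Orbit of 28 under x↦71x: [28, 44, 208, 188, 226, 8, 82]… (length divides ord_243(71)).
Decompose π into cycles: lengths [54, 54, 54, 18, 18, 18, 6, 6, 6, 2, 2, 2, 2, 1] (14 cycles, including the fixed point 0).
sign(π) = (−1)^{n − #cycles} = (−1)^{243−14} = (−1)^229 = -1.

-1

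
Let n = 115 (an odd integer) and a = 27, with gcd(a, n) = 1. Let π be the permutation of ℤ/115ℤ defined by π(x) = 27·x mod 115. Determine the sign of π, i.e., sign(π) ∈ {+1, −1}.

-1

Trace 2: π^k(2) = [2, 54, 78, 36, 52, 24, 73] for k=0..6.
The orbit structure of x ↦ 27x mod 115: 6 orbits of sizes [44, 44, 11, 11, 4, 1].
n − c = 115 − 6 = 109; sign = (−1)^109 = -1.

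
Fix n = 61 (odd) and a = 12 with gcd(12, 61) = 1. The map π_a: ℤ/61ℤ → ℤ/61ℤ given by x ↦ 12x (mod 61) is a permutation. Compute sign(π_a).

+1

Trace 1: π^k(1) = [1, 12, 22, 20, 57, 13, 34] for k=0..6.
π_12 has 5 disjoint cycles with lengths [15, 15, 15, 15, 1] on {0,…,60}.
61 − 5 = 56 transpositions; sign(π) = (−1)^56 = +1.
The Jacobi symbol (12|61) = +1 (Zolotarev) agrees.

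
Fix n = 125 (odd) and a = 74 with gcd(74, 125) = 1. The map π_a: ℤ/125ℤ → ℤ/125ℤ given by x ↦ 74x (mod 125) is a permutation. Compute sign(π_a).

+1

Start at x=101: 101 → 99 → 76 → 124 → 51 → 24 → 26 → … (one orbit).
The orbit structure of x ↦ 74x mod 125: 23 orbits of sizes [10, 10, 10, 10, 10, 10, 10, 10, 10, 10, 2, 2, 2, 2, 2, 2, 2, 2, 2, 2, 2, 2, 1].
Σ(ℓ_i−1) = 125−23 = 102; sign = (−1)^102 = +1.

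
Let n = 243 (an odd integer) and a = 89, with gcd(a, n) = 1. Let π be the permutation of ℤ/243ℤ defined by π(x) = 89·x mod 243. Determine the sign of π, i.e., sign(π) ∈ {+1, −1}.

-1

Orbit of 46 under x↦89x: [46, 206, 109, 224, 10, 161, 235]… (length divides ord_243(89)).
Cycle type of π: 54×3 + 18×3 + 6×3 + 2×4 + 1; total 14 cycles.
243 − 14 = 229 transpositions; sign(π) = (−1)^229 = -1.
The Jacobi symbol (89|243) = -1 (Zolotarev) agrees.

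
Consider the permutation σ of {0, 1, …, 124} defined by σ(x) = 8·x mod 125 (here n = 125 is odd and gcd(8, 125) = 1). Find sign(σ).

Start at x=114: 114 → 37 → 46 → 118 → 69 → 52 → 41 → … (one orbit).
Cycle type of π: 100 + 20 + 4 + 1; total 4 cycles.
With 4 cycles on 125 points, sign = (−1)^{125−4} = -1.
The Jacobi symbol (8|125) = -1 (Zolotarev) agrees.

-1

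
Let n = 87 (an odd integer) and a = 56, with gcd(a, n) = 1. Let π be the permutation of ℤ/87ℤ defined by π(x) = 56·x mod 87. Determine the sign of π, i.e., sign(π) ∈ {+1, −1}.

Orbit of 28 under x↦56x: [28, 2, 25, 8, 13, 32, 52]… (length divides ord_87(56)).
Decompose π into cycles: lengths [28, 28, 28, 2, 1] (5 cycles, including the fixed point 0).
Σ(ℓ_i−1) = 87−5 = 82; sign = (−1)^82 = +1.

+1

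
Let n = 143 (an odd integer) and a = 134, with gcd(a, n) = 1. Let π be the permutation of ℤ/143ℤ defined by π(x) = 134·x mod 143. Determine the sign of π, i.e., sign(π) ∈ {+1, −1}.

-1

Start at x=62: 62 → 14 → 17 → 133 → 90 → 48 → 140 → … (one orbit).
The orbit structure of x ↦ 134x mod 143: 8 orbits of sizes [30, 30, 30, 30, 10, 6, 6, 1].
143 − 8 = 135 transpositions; sign(π) = (−1)^135 = -1.
(134|143)_J = -1 (Zolotarev's lemma cross-check).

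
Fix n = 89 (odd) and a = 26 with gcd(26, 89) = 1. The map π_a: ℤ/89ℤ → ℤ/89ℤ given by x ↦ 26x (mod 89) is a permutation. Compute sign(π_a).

-1

Start at x=38: 38 → 9 → 56 → 32 → 31 → 5 → 41 → … (one orbit).
Cycle lengths of π_26 on ℤ/89ℤ: [88, 1]; 2 cycles in total.
Σ(ℓ_i−1) = 89−2 = 87; sign = (−1)^87 = -1.
Check: (26/89) = -1 by Zolotarev.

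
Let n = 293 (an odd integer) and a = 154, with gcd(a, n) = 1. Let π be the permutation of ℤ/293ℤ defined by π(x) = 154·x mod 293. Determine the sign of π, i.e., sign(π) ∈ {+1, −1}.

Trace 174: π^k(174) = [174, 133, 265, 83, 183, 54, 112] for k=0..6.
Cycle type of π: 292 + 1; total 2 cycles.
Σ(ℓ_i−1) = 293−2 = 291; sign = (−1)^291 = -1.

-1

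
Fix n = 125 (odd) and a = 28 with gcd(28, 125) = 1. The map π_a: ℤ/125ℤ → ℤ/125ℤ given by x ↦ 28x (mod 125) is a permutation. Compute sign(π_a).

-1

Trace 18: π^k(18) = [18, 4, 112, 11, 58, 124, 97] for k=0..6.
The orbit structure of x ↦ 28x mod 125: 4 orbits of sizes [100, 20, 4, 1].
n − c = 125 − 4 = 121; sign = (−1)^121 = -1.
(28|125)_J = -1 (Zolotarev's lemma cross-check).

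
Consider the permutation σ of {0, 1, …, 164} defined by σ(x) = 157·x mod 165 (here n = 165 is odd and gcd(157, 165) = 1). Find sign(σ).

Start at x=49: 49 → 103 → 1 → 157 → 64 → 148 → 136 → … (one orbit).
Cycle lengths of π_157 on ℤ/165ℤ: [20, 20, 20, 20, 20, 20, 5, 5, 5, 5, 5, 5, 4, 4, 4, 1, 1, 1]; 18 cycles in total.
With 18 cycles on 165 points, sign = (−1)^{165−18} = -1.

-1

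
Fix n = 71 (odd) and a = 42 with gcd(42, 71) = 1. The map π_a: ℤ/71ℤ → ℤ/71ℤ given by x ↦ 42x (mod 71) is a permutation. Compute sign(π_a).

Trace 46: π^k(46) = [46, 15, 62, 48, 28, 40, 47] for k=0..6.
Cycle lengths of π_42 on ℤ/71ℤ: [70, 1]; 2 cycles in total.
n − c = 71 − 2 = 69; sign = (−1)^69 = -1.
Zolotarev: (42|71) = -1, matching the cycle-count sign.

-1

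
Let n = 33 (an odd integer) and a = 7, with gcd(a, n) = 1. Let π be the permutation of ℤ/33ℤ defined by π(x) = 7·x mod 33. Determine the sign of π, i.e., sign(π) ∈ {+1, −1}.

Trace 25: π^k(25) = [25, 10, 4, 28, 31, 19, 1] for k=0..6.
Cycle type of π: 10×3 + 1×3; total 6 cycles.
Σ(ℓ_i−1) = 33−6 = 27; sign = (−1)^27 = -1.
The Jacobi symbol (7|33) = -1 (Zolotarev) agrees.

-1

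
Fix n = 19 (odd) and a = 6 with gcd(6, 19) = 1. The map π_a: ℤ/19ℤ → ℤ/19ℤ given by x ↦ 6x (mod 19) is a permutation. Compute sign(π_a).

+1

Trace 11: π^k(11) = [11, 9, 16, 1, 6, 17, 7] for k=0..6.
The orbit structure of x ↦ 6x mod 19: 3 orbits of sizes [9, 9, 1].
19 − 3 = 16 transpositions; sign(π) = (−1)^16 = +1.
The Jacobi symbol (6|19) = +1 (Zolotarev) agrees.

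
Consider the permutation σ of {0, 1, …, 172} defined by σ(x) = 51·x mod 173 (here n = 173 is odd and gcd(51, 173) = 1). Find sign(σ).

+1

Trace 106: π^k(106) = [106, 43, 117, 85, 10, 164, 60] for k=0..6.
The orbit structure of x ↦ 51x mod 173: 5 orbits of sizes [43, 43, 43, 43, 1].
With 5 cycles on 173 points, sign = (−1)^{173−5} = +1.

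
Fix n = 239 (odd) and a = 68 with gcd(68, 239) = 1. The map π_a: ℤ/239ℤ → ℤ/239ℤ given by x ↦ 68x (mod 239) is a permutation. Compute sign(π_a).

Start at x=66: 66 → 186 → 220 → 142 → 96 → 75 → 81 → … (one orbit).
3 cycles of lengths [119, 119, 1].
With 3 cycles on 239 points, sign = (−1)^{239−3} = +1.

+1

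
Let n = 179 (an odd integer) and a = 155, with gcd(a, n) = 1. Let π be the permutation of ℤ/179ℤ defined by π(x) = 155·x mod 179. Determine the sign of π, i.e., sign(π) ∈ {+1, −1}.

Start at x=83: 83 → 156 → 15 → 177 → 48 → 101 → 82 → … (one orbit).
3 cycles of lengths [89, 89, 1].
179 − 3 = 176 transpositions; sign(π) = (−1)^176 = +1.

+1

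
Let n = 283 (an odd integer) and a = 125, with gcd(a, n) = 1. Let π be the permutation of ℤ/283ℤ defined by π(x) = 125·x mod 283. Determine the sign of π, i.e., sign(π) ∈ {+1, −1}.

-1

Start at x=204: 204 → 30 → 71 → 102 → 15 → 177 → 51 → … (one orbit).
Cycle lengths of π_125 on ℤ/283ℤ: [94, 94, 94, 1]; 4 cycles in total.
4 cycles on 283: each ℓ→(−1)^(ℓ−1), product (−1)^279 = -1.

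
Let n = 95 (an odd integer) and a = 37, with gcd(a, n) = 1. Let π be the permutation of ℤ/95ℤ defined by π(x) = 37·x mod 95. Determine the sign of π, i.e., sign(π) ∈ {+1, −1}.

+1

Start at x=1: 1 → 37 → 39 → 18 → 1 (one orbit).
The orbit structure of x ↦ 37x mod 95: 29 orbits of sizes [4, 4, 4, 4, 4, 4, 4, 4, 4, 4, 4, 4, 4, 4, 4, 4, 4, 4, 4, 2, 2, 2, 2, 2, 2, 2, 2, 2, 1].
Σ(ℓ_i−1) = 95−29 = 66; sign = (−1)^66 = +1.
Check: (37/95) = +1 by Zolotarev.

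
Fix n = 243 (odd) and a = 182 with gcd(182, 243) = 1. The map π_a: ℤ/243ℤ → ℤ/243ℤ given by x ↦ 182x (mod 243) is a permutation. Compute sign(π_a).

-1

Start at x=103: 103 → 35 → 52 → 230 → 64 → 227 → 4 → … (one orbit).
6 cycles of lengths [162, 54, 18, 6, 2, 1].
243 − 6 = 237 transpositions; sign(π) = (−1)^237 = -1.
Zolotarev: (182|243) = -1, matching the cycle-count sign.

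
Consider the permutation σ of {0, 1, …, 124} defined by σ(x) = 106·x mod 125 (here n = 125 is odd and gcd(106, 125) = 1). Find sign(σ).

+1

Orbit of 71 under x↦106x: [71, 26, 6, 11, 41, 96, 51]… (length divides ord_125(106)).
Cycle type of π: 25×4 + 5×4 + 1×5; total 13 cycles.
sign(π) = (−1)^{n − #cycles} = (−1)^{125−13} = (−1)^112 = +1.
Check: (106/125) = +1 by Zolotarev.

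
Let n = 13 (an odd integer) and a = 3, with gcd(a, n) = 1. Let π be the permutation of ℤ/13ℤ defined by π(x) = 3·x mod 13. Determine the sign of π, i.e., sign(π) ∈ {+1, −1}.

Orbit of 1 under x↦3x: [1, 3, 9]… (length divides ord_13(3)).
Cycle type of π: 3×4 + 1; total 5 cycles.
Σ(ℓ_i−1) = 13−5 = 8; sign = (−1)^8 = +1.

+1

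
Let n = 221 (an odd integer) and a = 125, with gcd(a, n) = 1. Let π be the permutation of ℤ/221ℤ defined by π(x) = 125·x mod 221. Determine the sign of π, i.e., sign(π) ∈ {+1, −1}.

Trace 118: π^k(118) = [118, 164, 168, 5, 183, 112, 77] for k=0..6.
17 cycles of lengths [16, 16, 16, 16, 16, 16, 16, 16, 16, 16, 16, 16, 16, 4, 4, 4, 1].
With 17 cycles on 221 points, sign = (−1)^{221−17} = +1.
Check: (125/221) = +1 by Zolotarev.

+1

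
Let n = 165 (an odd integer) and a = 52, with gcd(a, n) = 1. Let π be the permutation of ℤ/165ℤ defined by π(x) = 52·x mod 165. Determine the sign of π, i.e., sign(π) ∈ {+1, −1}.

+1

Start at x=4: 4 → 43 → 91 → 112 → 49 → 73 → 1 → … (one orbit).
The orbit structure of x ↦ 52x mod 165: 15 orbits of sizes [20, 20, 20, 20, 20, 20, 10, 10, 10, 4, 4, 4, 1, 1, 1].
With 15 cycles on 165 points, sign = (−1)^{165−15} = +1.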